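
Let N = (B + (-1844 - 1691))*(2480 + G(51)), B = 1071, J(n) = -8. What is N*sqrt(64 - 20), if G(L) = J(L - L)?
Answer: -12182016*sqrt(11) ≈ -4.0403e+7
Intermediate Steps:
G(L) = -8
N = -6091008 (N = (1071 + (-1844 - 1691))*(2480 - 8) = (1071 - 3535)*2472 = -2464*2472 = -6091008)
N*sqrt(64 - 20) = -6091008*sqrt(64 - 20) = -12182016*sqrt(11)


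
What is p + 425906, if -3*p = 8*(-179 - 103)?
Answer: 426658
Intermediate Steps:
p = 752 (p = -8*(-179 - 103)/3 = -8*(-282)/3 = -1/3*(-2256) = 752)
p + 425906 = 752 + 425906 = 426658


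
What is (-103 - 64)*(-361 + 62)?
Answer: 49933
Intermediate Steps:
(-103 - 64)*(-361 + 62) = -167*(-299) = 49933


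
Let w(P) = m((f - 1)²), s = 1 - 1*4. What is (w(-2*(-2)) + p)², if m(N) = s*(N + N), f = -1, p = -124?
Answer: 21904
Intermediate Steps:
s = -3 (s = 1 - 4 = -3)
m(N) = -6*N (m(N) = -3*(N + N) = -6*N)
w(P) = -24 (w(P) = -6*(-1 - 1)² = -6*(-2)² = -6*4 = -24)
(w(-2*(-2)) + p)² = (-24 - 124)² = (-148)² = 21904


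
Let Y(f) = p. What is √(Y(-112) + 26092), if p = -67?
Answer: 5*√1041 ≈ 161.32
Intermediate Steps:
Y(f) = -67
√(Y(-112) + 26092) = √(-67 + 26092) = √26025 = 5*√1041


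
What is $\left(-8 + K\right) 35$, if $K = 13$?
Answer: $175$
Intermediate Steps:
$\left(-8 + K\right) 35 = \left(-8 + 13\right) 35 = 5 \cdot 35 = 175$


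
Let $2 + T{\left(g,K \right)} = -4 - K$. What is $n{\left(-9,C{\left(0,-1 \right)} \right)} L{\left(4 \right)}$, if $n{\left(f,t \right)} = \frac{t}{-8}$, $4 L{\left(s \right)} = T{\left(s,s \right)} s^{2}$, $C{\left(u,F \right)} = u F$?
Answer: $0$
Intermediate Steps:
$T{\left(g,K \right)} = -6 - K$ ($T{\left(g,K \right)} = -2 - \left(4 + K\right) = -6 - K$)
$C{\left(u,F \right)} = F u$
$L{\left(s \right)} = \frac{s^{2} \left(-6 - s\right)}{4}$ ($L{\left(s \right)} = \frac{\left(-6 - s\right) s^{2}}{4} = \frac{s^{2} \left(-6 - s\right)}{4}$)
$n{\left(f,t \right)} = - \frac{t}{8}$ ($n{\left(f,t \right)} = t \left(- \frac{1}{8}\right) = - \frac{t}{8}$)
$n{\left(-9,C{\left(0,-1 \right)} \right)} L{\left(4 \right)} = - \frac{\left(-1\right) 0}{8} \frac{4^{2} \left(-6 - 4\right)}{4} = \left(- \frac{1}{8}\right) 0 \cdot \frac{1}{4} \cdot 16 \left(-6 - 4\right) = 0 \cdot \frac{1}{4} \cdot 16 \left(-10\right) = 0 \left(-40\right) = 0$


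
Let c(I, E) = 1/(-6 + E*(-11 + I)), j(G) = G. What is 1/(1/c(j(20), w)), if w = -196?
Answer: -1/1770 ≈ -0.00056497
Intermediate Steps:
1/(1/c(j(20), w)) = 1/(1/(1/(-6 - 11*(-196) - 196*20))) = 1/(1/(1/(-6 + 2156 - 3920))) = 1/(1/(1/(-1770))) = 1/(1/(-1/1770)) = 1/(-1770) = -1/1770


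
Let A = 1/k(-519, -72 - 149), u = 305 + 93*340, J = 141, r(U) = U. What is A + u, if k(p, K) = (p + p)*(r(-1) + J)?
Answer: 4639340999/145320 ≈ 31925.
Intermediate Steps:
u = 31925 (u = 305 + 31620 = 31925)
k(p, K) = 280*p (k(p, K) = (p + p)*(-1 + 141) = (2*p)*140 = 280*p)
A = -1/145320 (A = 1/(280*(-519)) = 1/(-145320) = -1/145320 ≈ -6.8814e-6)
A + u = -1/145320 + 31925 = 4639340999/145320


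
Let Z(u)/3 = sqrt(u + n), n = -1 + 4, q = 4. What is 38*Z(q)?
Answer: 114*sqrt(7) ≈ 301.62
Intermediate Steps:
n = 3
Z(u) = 3*sqrt(3 + u) (Z(u) = 3*sqrt(u + 3) = 3*sqrt(3 + u))
38*Z(q) = 38*(3*sqrt(3 + 4)) = 38*(3*sqrt(7)) = 114*sqrt(7)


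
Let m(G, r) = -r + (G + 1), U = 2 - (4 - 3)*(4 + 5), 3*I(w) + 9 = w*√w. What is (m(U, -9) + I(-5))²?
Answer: -125/9 ≈ -13.889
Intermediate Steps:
I(w) = -3 + w^(3/2)/3 (I(w) = -3 + (w*√w)/3 = -3 + w^(3/2)/3)
U = -7 (U = 2 - 9 = -7)
m(G, r) = 1 + G - r (m(G, r) = -r + (1 + G) = 1 + G - r)
(m(U, -9) + I(-5))² = ((1 - 7 - 1*(-9)) + (-3 + (-5)^(3/2)/3))² = ((1 - 7 + 9) + (-3 + (-5*I*√5)/3))² = (3 + (-3 - 5*I*√5/3))² = (-5*I*√5/3)² = -125/9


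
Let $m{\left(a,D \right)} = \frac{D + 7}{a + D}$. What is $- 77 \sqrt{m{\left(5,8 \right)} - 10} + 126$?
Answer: $126 - \frac{77 i \sqrt{1495}}{13} \approx 126.0 - 229.02 i$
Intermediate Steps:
$m{\left(a,D \right)} = \frac{7 + D}{D + a}$
$- 77 \sqrt{m{\left(5,8 \right)} - 10} + 126 = - 77 \sqrt{\frac{7 + 8}{8 + 5} - 10} + 126 = - 77 \sqrt{\frac{1}{13} \cdot 15 - 10} + 126 = - 77 \sqrt{\frac{15}{13} - 10} + 126 = - 77 \sqrt{- \frac{115}{13}} + 126 = - 77 \frac{i \sqrt{1495}}{13} + 126 = - \frac{77 i \sqrt{1495}}{13} + 126 = 126 - \frac{77 i \sqrt{1495}}{13}$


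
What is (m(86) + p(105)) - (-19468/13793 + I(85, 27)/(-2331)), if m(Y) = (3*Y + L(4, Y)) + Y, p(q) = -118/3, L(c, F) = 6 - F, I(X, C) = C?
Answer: 2423039611/10717161 ≈ 226.09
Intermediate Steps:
p(q) = -118/3 (p(q) = -118*⅓ = -118/3)
m(Y) = 6 + 3*Y (m(Y) = (3*Y + (6 - Y)) + Y = (6 + 2*Y) + Y = 6 + 3*Y)
(m(86) + p(105)) - (-19468/13793 + I(85, 27)/(-2331)) = ((6 + 3*86) - 118/3) - (-19468/13793 + 27/(-2331)) = ((6 + 258) - 118/3) - (-19468*1/13793 + 27*(-1/2331)) = (264 - 118/3) - (-19468/13793 - 3/259) = 674/3 - 1*(-5083591/3572387) = 674/3 + 5083591/3572387 = 2423039611/10717161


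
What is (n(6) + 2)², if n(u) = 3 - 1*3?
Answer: 4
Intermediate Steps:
n(u) = 0 (n(u) = 3 - 3 = 0)
(n(6) + 2)² = (0 + 2)² = 2² = 4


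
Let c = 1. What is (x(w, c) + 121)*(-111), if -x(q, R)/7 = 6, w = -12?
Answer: -8769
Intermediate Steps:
x(q, R) = -42 (x(q, R) = -7*6 = -42)
(x(w, c) + 121)*(-111) = (-42 + 121)*(-111) = 79*(-111) = -8769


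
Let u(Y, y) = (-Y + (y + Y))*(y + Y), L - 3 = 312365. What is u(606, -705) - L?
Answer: -242573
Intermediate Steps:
L = 312368 (L = 3 + 312365 = 312368)
u(Y, y) = y*(Y + y) (u(Y, y) = (-Y + (Y + y))*(Y + y) = y*(Y + y))
u(606, -705) - L = -705*(606 - 705) - 1*312368 = -705*(-99) - 312368 = 69795 - 312368 = -242573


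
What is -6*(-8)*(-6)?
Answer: -288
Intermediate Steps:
-6*(-8)*(-6) = 48*(-6) = -288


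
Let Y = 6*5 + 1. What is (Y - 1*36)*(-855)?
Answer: 4275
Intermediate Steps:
Y = 31 (Y = 30 + 1 = 31)
(Y - 1*36)*(-855) = (31 - 1*36)*(-855) = (31 - 36)*(-855) = -5*(-855) = 4275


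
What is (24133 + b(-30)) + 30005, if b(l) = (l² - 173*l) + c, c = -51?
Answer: 60177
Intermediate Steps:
b(l) = -51 + l² - 173*l (b(l) = (l² - 173*l) - 51 = -51 + l² - 173*l)
(24133 + b(-30)) + 30005 = (24133 + (-51 + (-30)² - 173*(-30))) + 30005 = (24133 + (-51 + 900 + 5190)) + 30005 = (24133 + 6039) + 30005 = 30172 + 30005 = 60177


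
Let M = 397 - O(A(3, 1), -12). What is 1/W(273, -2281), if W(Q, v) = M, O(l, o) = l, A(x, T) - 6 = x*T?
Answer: 1/388 ≈ 0.0025773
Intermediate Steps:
A(x, T) = 6 + T*x (A(x, T) = 6 + x*T = 6 + T*x)
M = 388 (M = 397 - (6 + 1*3) = 397 - (6 + 3) = 397 - 1*9 = 397 - 9 = 388)
W(Q, v) = 388
1/W(273, -2281) = 1/388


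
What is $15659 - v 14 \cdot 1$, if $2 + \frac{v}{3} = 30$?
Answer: $14483$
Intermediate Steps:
$v = 84$ ($v = -6 + 3 \cdot 30 = -6 + 90 = 84$)
$15659 - v 14 \cdot 1 = 15659 - 84 \cdot 14 \cdot 1 = 15659 - 1176 \cdot 1 = 15659 - 1176 = 14483$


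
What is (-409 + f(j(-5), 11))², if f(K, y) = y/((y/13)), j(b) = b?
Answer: 156816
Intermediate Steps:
f(K, y) = 13 (f(K, y) = y/((y*(1/13))) = y/((y/13)) = y*(13/y) = 13)
(-409 + f(j(-5), 11))² = (-409 + 13)² = (-396)² = 156816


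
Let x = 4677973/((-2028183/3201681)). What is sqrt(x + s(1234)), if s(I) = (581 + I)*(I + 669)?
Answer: I*sqrt(1796552048509169786)/676061 ≈ 1982.6*I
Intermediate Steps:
x = -4992459090871/676061 (x = 4677973/((-2028183*1/3201681)) = 4677973/(-676061/1067227) = 4677973*(-1067227/676061) = -4992459090871/676061 ≈ -7.3846e+6)
s(I) = (581 + I)*(669 + I)
sqrt(x + s(1234)) = sqrt(-4992459090871/676061 + (388689 + 1234**2 + 1250*1234)) = sqrt(-4992459090871/676061 + (388689 + 1522756 + 1542500)) = sqrt(-4992459090871/676061 + 3453945) = sqrt(-2657381580226/676061) = I*sqrt(1796552048509169786)/676061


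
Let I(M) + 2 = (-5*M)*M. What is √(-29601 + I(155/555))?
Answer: 22*I*√753602/111 ≈ 172.06*I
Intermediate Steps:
I(M) = -2 - 5*M² (I(M) = -2 + (-5*M)*M = -2 - 5*M²)
√(-29601 + I(155/555)) = √(-29601 + (-2 - 5*(155/555)²)) = √(-29601 + (-2 - 5*(155*(1/555))²)) = √(-29601 + (-2 - 5*(31/111)²)) = √(-29601 + (-2 - 5*961/12321)) = √(-29601 + (-2 - 4805/12321)) = √(-29601 - 29447/12321) = √(-364743368/12321) = 22*I*√753602/111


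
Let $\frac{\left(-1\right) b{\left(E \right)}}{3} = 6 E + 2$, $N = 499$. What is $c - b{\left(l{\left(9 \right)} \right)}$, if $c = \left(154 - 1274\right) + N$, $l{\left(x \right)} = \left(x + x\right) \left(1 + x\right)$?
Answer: $2625$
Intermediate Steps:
$l{\left(x \right)} = 2 x \left(1 + x\right)$
$b{\left(E \right)} = -6 - 18 E$ ($b{\left(E \right)} = - 3 \left(6 E + 2\right) = - 3 \left(2 + 6 E\right) = -6 - 18 E$)
$c = -621$ ($c = \left(154 - 1274\right) + 499 = -1120 + 499 = -621$)
$c - b{\left(l{\left(9 \right)} \right)} = -621 - \left(-6 - 18 \cdot 2 \cdot 9 \left(1 + 9\right)\right) = -621 - \left(-6 - 18 \cdot 2 \cdot 9 \cdot 10\right) = -621 - \left(-6 - 3240\right) = -621 - -3246 = -621 + 3246 = 2625$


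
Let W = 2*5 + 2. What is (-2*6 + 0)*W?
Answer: -144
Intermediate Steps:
W = 12 (W = 10 + 2 = 12)
(-2*6 + 0)*W = (-2*6 + 0)*12 = (-12 + 0)*12 = -12*12 = -144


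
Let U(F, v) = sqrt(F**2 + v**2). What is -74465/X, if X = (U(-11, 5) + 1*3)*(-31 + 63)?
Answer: 223395/4384 - 74465*sqrt(146)/4384 ≈ -154.28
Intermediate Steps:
X = 96 + 32*sqrt(146) (X = (sqrt((-11)**2 + 5**2) + 1*3)*(-31 + 63) = (sqrt(121 + 25) + 3)*32 = (sqrt(146) + 3)*32 = (3 + sqrt(146))*32 = 96 + 32*sqrt(146) ≈ 482.66)
-74465/X = -74465/(96 + 32*sqrt(146))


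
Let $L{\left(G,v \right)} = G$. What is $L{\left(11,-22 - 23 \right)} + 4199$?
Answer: $4210$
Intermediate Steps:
$L{\left(11,-22 - 23 \right)} + 4199 = 11 + 4199 = 4210$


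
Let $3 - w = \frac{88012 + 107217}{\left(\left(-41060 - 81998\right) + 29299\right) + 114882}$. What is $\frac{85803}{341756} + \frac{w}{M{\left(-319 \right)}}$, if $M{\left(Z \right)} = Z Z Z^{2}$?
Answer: $\frac{18768121354680951889}{74754007401736738548} \approx 0.25107$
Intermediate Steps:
$M{\left(Z \right)} = Z^{4}$ ($M{\left(Z \right)} = Z^{2} Z^{2} = Z^{4}$)
$w = - \frac{131860}{21123}$ ($w = 3 - \frac{88012 + 107217}{\left(\left(-41060 - 81998\right) + 29299\right) + 114882} = 3 - \frac{195229}{\left(-123058 + 29299\right) + 114882} = 3 - \frac{195229}{-93759 + 114882} = 3 - \frac{195229}{21123} = - \frac{131860}{21123} \approx -6.2425$)
$\frac{85803}{341756} + \frac{w}{M{\left(-319 \right)}} = \frac{85803}{341756} - \frac{131860}{21123 \left(-319\right)^{4}} = 85803 \cdot \frac{1}{341756} - \frac{131860}{21123 \cdot 10355301121} = \frac{85803}{341756} - \frac{131860}{218735025578883} = \frac{18768121354680951889}{74754007401736738548}$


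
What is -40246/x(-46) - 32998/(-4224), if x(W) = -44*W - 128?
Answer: -2238227/166848 ≈ -13.415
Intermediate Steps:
x(W) = -128 - 44*W
-40246/x(-46) - 32998/(-4224) = -40246/(-128 - 44*(-46)) - 32998/(-4224) = -40246/(-128 + 2024) - 32998*(-1/4224) = -40246/1896 + 16499/2112 = -40246*1/1896 + 16499/2112 = -20123/948 + 16499/2112 = -2238227/166848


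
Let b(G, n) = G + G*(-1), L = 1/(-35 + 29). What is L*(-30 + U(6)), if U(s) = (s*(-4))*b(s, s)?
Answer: 5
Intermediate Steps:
L = -⅙ (L = 1/(-6) = -⅙ ≈ -0.16667)
b(G, n) = 0 (b(G, n) = G - G = 0)
U(s) = 0 (U(s) = (s*(-4))*0 = -4*s*0 = 0)
L*(-30 + U(6)) = -(-30 + 0)/6 = -⅙*(-30) = 5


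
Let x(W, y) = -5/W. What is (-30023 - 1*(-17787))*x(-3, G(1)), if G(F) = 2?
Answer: -61180/3 ≈ -20393.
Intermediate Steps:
(-30023 - 1*(-17787))*x(-3, G(1)) = (-30023 - 1*(-17787))*(-5/(-3)) = (-30023 + 17787)*(-5*(-1/3)) = -12236*5/3 = -61180/3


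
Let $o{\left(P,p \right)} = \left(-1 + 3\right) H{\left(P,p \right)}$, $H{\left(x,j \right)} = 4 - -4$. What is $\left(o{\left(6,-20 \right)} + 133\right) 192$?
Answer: $28608$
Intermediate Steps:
$H{\left(x,j \right)} = 8$ ($H{\left(x,j \right)} = 4 + 4 = 8$)
$o{\left(P,p \right)} = 16$ ($o{\left(P,p \right)} = \left(-1 + 3\right) 8 = 2 \cdot 8 = 16$)
$\left(o{\left(6,-20 \right)} + 133\right) 192 = \left(16 + 133\right) 192 = 149 \cdot 192 = 28608$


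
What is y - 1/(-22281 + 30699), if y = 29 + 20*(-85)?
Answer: -14066479/8418 ≈ -1671.0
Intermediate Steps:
y = -1671 (y = 29 - 1700 = -1671)
y - 1/(-22281 + 30699) = -1671 - 1/(-22281 + 30699) = -1671 - 1/8418 = -14066479/8418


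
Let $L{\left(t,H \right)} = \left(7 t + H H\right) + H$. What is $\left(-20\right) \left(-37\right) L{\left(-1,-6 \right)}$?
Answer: $17020$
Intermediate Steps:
$L{\left(t,H \right)} = H + H^{2} + 7 t$ ($L{\left(t,H \right)} = \left(7 t + H^{2}\right) + H = \left(H^{2} + 7 t\right) + H = H + H^{2} + 7 t$)
$\left(-20\right) \left(-37\right) L{\left(-1,-6 \right)} = \left(-20\right) \left(-37\right) \left(-6 + \left(-6\right)^{2} + 7 \left(-1\right)\right) = 740 \left(-6 + 36 - 7\right) = 740 \cdot 23 = 17020$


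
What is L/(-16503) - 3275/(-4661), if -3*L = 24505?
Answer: 276359780/230761449 ≈ 1.1976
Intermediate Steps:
L = -24505/3 (L = -1/3*24505 = -24505/3 ≈ -8168.3)
L/(-16503) - 3275/(-4661) = -24505/3/(-16503) - 3275/(-4661) = -24505/3*(-1/16503) - 3275*(-1/4661) = 24505/49509 + 3275/4661 = 276359780/230761449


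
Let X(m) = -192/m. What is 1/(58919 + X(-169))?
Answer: 169/9957503 ≈ 1.6972e-5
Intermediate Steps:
1/(58919 + X(-169)) = 1/(58919 - 192/(-169)) = 1/(58919 - 192*(-1/169)) = 1/(58919 + 192/169) = 1/(9957503/169) = 169/9957503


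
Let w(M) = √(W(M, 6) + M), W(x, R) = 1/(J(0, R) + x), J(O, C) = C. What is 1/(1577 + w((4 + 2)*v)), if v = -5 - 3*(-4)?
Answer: 75696/119370575 - 4*√6051/119370575 ≈ 0.00063152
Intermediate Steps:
v = 7 (v = -5 + 12 = 7)
W(x, R) = 1/(R + x)
w(M) = √(M + 1/(6 + M)) (w(M) = √(1/(6 + M) + M) = √(M + 1/(6 + M)))
1/(1577 + w((4 + 2)*v)) = 1/(1577 + √((1 + ((4 + 2)*7)*(6 + (4 + 2)*7))/(6 + (4 + 2)*7))) = 1/(1577 + √((1 + (6*7)*(6 + 6*7))/(6 + 6*7))) = 1/(1577 + √((1 + 42*(6 + 42))/(6 + 42))) = 1/(1577 + √((1 + 42*48)/48)) = 1/(1577 + √((1 + 2016)/48)) = 1/(1577 + √((1/48)*2017)) = 1/(1577 + √(2017/48)) = 1/(1577 + √6051/12)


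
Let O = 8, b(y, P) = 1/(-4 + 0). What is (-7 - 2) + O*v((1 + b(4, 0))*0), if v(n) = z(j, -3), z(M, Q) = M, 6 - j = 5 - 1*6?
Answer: 47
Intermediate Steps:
b(y, P) = -¼ (b(y, P) = 1/(-4) = -¼)
j = 7 (j = 6 - (5 - 1*6) = 6 - (5 - 6) = 6 - 1*(-1) = 6 + 1 = 7)
v(n) = 7
(-7 - 2) + O*v((1 + b(4, 0))*0) = (-7 - 2) + 8*7 = -9 + 56 = 47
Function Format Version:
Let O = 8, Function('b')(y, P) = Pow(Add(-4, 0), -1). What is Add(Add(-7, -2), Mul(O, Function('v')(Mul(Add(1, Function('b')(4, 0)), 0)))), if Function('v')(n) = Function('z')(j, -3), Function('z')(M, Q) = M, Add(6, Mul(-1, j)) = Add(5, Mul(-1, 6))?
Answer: 47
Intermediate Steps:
Function('b')(y, P) = Rational(-1, 4) (Function('b')(y, P) = Pow(-4, -1) = Rational(-1, 4))
j = 7 (j = Add(6, Mul(-1, Add(5, Mul(-1, 6)))) = Add(6, Mul(-1, Add(5, -6))) = Add(6, Mul(-1, -1)) = Add(6, 1) = 7)
Function('v')(n) = 7
Add(Add(-7, -2), Mul(O, Function('v')(Mul(Add(1, Function('b')(4, 0)), 0)))) = Add(Add(-7, -2), Mul(8, 7)) = Add(-9, 56) = 47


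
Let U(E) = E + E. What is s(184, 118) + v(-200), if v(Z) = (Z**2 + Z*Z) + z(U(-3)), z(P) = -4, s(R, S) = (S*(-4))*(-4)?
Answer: 81884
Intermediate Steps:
s(R, S) = 16*S (s(R, S) = -4*S*(-4) = 16*S)
U(E) = 2*E
v(Z) = -4 + 2*Z**2 (v(Z) = (Z**2 + Z*Z) - 4 = (Z**2 + Z**2) - 4 = 2*Z**2 - 4 = -4 + 2*Z**2)
s(184, 118) + v(-200) = 16*118 + (-4 + 2*(-200)**2) = 1888 + (-4 + 2*40000) = 1888 + (-4 + 80000) = 1888 + 79996 = 81884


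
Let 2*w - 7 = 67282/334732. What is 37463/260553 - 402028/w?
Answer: -35062998453422299/314019257259 ≈ -1.1166e+5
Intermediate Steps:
w = 1205203/334732 (w = 7/2 + (67282/334732)/2 = 7/2 + (67282*(1/334732))/2 = 7/2 + (½)*(33641/167366) = 7/2 + 33641/334732 = 1205203/334732 ≈ 3.6005)
37463/260553 - 402028/w = 37463/260553 - 402028/1205203/334732 = 37463*(1/260553) - 402028*334732/1205203 = 37463/260553 - 134571636496/1205203 = -35062998453422299/314019257259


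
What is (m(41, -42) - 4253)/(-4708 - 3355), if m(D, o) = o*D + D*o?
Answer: 7697/8063 ≈ 0.95461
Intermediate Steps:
m(D, o) = 2*D*o (m(D, o) = D*o + D*o = 2*D*o)
(m(41, -42) - 4253)/(-4708 - 3355) = (2*41*(-42) - 4253)/(-4708 - 3355) = (-3444 - 4253)/(-8063) = -7697*(-1/8063) = 7697/8063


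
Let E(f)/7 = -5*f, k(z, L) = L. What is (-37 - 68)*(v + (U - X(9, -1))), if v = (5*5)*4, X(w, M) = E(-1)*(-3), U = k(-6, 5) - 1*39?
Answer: -17955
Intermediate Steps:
E(f) = -35*f (E(f) = 7*(-5*f) = -35*f)
U = -34 (U = 5 - 1*39 = 5 - 39 = -34)
X(w, M) = -105 (X(w, M) = -35*(-1)*(-3) = 35*(-3) = -105)
v = 100 (v = 25*4 = 100)
(-37 - 68)*(v + (U - X(9, -1))) = (-37 - 68)*(100 + (-34 - 1*(-105))) = -105*(100 + (-34 + 105)) = -105*(100 + 71) = -105*171 = -17955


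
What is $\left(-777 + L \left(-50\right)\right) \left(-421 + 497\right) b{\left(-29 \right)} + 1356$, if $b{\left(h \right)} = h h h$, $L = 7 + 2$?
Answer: $2274324384$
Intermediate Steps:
$L = 9$
$b{\left(h \right)} = h^{3}$ ($b{\left(h \right)} = h^{2} h = h^{3}$)
$\left(-777 + L \left(-50\right)\right) \left(-421 + 497\right) b{\left(-29 \right)} + 1356 = \left(-777 + 9 \left(-50\right)\right) \left(-421 + 497\right) \left(-29\right)^{3} + 1356 = \left(-777 - 450\right) 76 \left(-24389\right) + 1356 = \left(-1227\right) 76 \left(-24389\right) + 1356 = \left(-93252\right) \left(-24389\right) + 1356 = 2274323028 + 1356 = 2274324384$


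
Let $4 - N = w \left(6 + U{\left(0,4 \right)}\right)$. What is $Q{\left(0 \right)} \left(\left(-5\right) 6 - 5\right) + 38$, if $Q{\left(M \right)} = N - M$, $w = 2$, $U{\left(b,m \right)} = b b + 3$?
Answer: $528$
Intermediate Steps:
$U{\left(b,m \right)} = 3 + b^{2}$ ($U{\left(b,m \right)} = b^{2} + 3 = 3 + b^{2}$)
$N = -14$ ($N = 4 - 2 \left(6 + \left(3 + 0^{2}\right)\right) = 4 - 2 \left(6 + \left(3 + 0\right)\right) = 4 - 2 \left(6 + 3\right) = 4 - 2 \cdot 9 = 4 - 18 = -14$)
$Q{\left(M \right)} = -14 - M$
$Q{\left(0 \right)} \left(\left(-5\right) 6 - 5\right) + 38 = \left(-14 - 0\right) \left(\left(-5\right) 6 - 5\right) + 38 = \left(-14 + 0\right) \left(-30 - 5\right) + 38 = \left(-14\right) \left(-35\right) + 38 = 490 + 38 = 528$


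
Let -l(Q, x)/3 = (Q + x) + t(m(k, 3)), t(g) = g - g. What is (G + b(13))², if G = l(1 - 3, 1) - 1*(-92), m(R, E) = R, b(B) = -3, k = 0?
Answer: 8464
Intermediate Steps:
t(g) = 0
l(Q, x) = -3*Q - 3*x (l(Q, x) = -3*((Q + x) + 0) = -3*(Q + x) = -3*Q - 3*x)
G = 95 (G = (-3*(1 - 3) - 3*1) - 1*(-92) = (-3*(-2) - 3) + 92 = (6 - 3) + 92 = 3 + 92 = 95)
(G + b(13))² = (95 - 3)² = 92² = 8464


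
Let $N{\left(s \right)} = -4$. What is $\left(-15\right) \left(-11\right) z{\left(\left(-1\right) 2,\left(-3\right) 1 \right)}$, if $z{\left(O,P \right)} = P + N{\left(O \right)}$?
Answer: $-1155$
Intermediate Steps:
$z{\left(O,P \right)} = -4 + P$ ($z{\left(O,P \right)} = P - 4 = -4 + P$)
$\left(-15\right) \left(-11\right) z{\left(\left(-1\right) 2,\left(-3\right) 1 \right)} = \left(-15\right) \left(-11\right) \left(-4 - 3\right) = 165 \left(-4 - 3\right) = 165 \left(-7\right) = -1155$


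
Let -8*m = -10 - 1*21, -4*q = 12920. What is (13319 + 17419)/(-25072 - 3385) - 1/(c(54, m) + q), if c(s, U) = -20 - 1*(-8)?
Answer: -99624139/92257594 ≈ -1.0798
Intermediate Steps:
q = -3230 (q = -1/4*12920 = -3230)
m = 31/8 (m = -(-10 - 1*21)/8 = -(-10 - 21)/8 = -1/8*(-31) = 31/8 ≈ 3.8750)
c(s, U) = -12 (c(s, U) = -20 + 8 = -12)
(13319 + 17419)/(-25072 - 3385) - 1/(c(54, m) + q) = (13319 + 17419)/(-25072 - 3385) - 1/(-12 - 3230) = 30738/(-28457) - 1/(-3242) = 30738*(-1/28457) - 1*(-1/3242) = -30738/28457 + 1/3242 = -99624139/92257594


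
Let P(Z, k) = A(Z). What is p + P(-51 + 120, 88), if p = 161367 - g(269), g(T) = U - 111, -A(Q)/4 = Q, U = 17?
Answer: 161185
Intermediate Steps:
A(Q) = -4*Q
g(T) = -94 (g(T) = 17 - 111 = -94)
P(Z, k) = -4*Z
p = 161461 (p = 161367 - 1*(-94) = 161367 + 94 = 161461)
p + P(-51 + 120, 88) = 161461 - 4*(-51 + 120) = 161461 - 4*69 = 161461 - 276 = 161185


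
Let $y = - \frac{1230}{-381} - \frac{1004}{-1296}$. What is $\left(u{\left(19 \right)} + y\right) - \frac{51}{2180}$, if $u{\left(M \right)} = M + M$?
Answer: $\frac{235355302}{5606415} \approx 41.98$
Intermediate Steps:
$u{\left(M \right)} = 2 M$
$y = \frac{164717}{41148}$ ($y = \left(-1230\right) \left(- \frac{1}{381}\right) - - \frac{251}{324} = \frac{410}{127} + \frac{251}{324} = \frac{164717}{41148} \approx 4.003$)
$\left(u{\left(19 \right)} + y\right) - \frac{51}{2180} = \left(2 \cdot 19 + \frac{164717}{41148}\right) - \frac{51}{2180} = \left(38 + \frac{164717}{41148}\right) - \frac{51}{2180} = \frac{1728341}{41148} - \frac{51}{2180} = \frac{235355302}{5606415}$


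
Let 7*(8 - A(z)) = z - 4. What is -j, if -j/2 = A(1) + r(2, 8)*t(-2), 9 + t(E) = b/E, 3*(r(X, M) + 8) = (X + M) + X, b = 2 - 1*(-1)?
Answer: 706/7 ≈ 100.86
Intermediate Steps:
b = 3 (b = 2 + 1 = 3)
r(X, M) = -8 + M/3 + 2*X/3 (r(X, M) = -8 + ((X + M) + X)/3 = -8 + ((M + X) + X)/3 = -8 + (M + 2*X)/3 = -8 + (M/3 + 2*X/3) = -8 + M/3 + 2*X/3)
t(E) = -9 + 3/E
A(z) = 60/7 - z/7 (A(z) = 8 - (z - 4)/7 = 8 - (-4 + z)/7 = 8 + (4/7 - z/7) = 60/7 - z/7)
j = -706/7 (j = -2*((60/7 - ⅐*1) + (-8 + (⅓)*8 + (⅔)*2)*(-9 + 3/(-2))) = -2*((60/7 - ⅐) + (-8 + 8/3 + 4/3)*(-9 + 3*(-½))) = -2*(59/7 - 4*(-9 - 3/2)) = -2*(59/7 - 4*(-21/2)) = -2*(59/7 + 42) = -2*353/7 = -706/7 ≈ -100.86)
-j = -1*(-706/7) = 706/7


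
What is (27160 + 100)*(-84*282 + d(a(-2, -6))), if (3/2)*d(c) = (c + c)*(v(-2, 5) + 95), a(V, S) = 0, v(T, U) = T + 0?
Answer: -645734880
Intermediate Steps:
v(T, U) = T
d(c) = 124*c (d(c) = 2*((c + c)*(-2 + 95))/3 = 2*((2*c)*93)/3 = 2*(186*c)/3 = 124*c)
(27160 + 100)*(-84*282 + d(a(-2, -6))) = (27160 + 100)*(-84*282 + 124*0) = 27260*(-23688 + 0) = 27260*(-23688) = -645734880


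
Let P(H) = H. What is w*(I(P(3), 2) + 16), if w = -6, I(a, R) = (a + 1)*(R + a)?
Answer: -216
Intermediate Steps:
I(a, R) = (1 + a)*(R + a)
w*(I(P(3), 2) + 16) = -6*((2 + 3 + 3² + 2*3) + 16) = -6*((2 + 3 + 9 + 6) + 16) = -6*(20 + 16) = -6*36 = -216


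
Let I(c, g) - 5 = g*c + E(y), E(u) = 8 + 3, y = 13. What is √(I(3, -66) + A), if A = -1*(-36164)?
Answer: 3*√3998 ≈ 189.69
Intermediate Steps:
E(u) = 11
A = 36164
I(c, g) = 16 + c*g (I(c, g) = 5 + (g*c + 11) = 5 + (c*g + 11) = 5 + (11 + c*g) = 16 + c*g)
√(I(3, -66) + A) = √((16 + 3*(-66)) + 36164) = √((16 - 198) + 36164) = √(-182 + 36164) = √35982 = 3*√3998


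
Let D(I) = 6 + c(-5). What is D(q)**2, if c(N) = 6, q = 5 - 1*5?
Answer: 144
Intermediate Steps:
q = 0 (q = 5 - 5 = 0)
D(I) = 12 (D(I) = 6 + 6 = 12)
D(q)**2 = 12**2 = 144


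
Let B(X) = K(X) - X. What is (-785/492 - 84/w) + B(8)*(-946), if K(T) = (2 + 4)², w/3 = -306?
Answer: -664674635/25092 ≈ -26490.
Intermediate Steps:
w = -918 (w = 3*(-306) = -918)
K(T) = 36 (K(T) = 6² = 36)
B(X) = 36 - X
(-785/492 - 84/w) + B(8)*(-946) = (-785/492 - 84/(-918)) + (36 - 1*8)*(-946) = (-785*1/492 - 84*(-1/918)) + (36 - 8)*(-946) = (-785/492 + 14/153) + 28*(-946) = -37739/25092 - 26488 = -664674635/25092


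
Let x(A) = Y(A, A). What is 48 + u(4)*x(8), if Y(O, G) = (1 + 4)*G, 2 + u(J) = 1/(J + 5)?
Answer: -248/9 ≈ -27.556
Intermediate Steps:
u(J) = -2 + 1/(5 + J) (u(J) = -2 + 1/(J + 5) = -2 + 1/(5 + J))
Y(O, G) = 5*G
x(A) = 5*A
48 + u(4)*x(8) = 48 + ((-9 - 2*4)/(5 + 4))*(5*8) = 48 + ((-9 - 8)/9)*40 = 48 + ((⅑)*(-17))*40 = 48 - 17/9*40 = 48 - 680/9 = -248/9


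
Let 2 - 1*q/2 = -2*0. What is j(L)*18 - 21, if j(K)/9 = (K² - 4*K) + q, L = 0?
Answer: 627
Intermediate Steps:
q = 4 (q = 4 - (-4)*0 = 4 - 2*0 = 4 + 0 = 4)
j(K) = 36 - 36*K + 9*K² (j(K) = 9*((K² - 4*K) + 4) = 9*(4 + K² - 4*K) = 36 - 36*K + 9*K²)
j(L)*18 - 21 = (36 - 36*0 + 9*0²)*18 - 21 = (36 + 0 + 9*0)*18 - 21 = (36 + 0 + 0)*18 - 21 = 36*18 - 21 = 648 - 21 = 627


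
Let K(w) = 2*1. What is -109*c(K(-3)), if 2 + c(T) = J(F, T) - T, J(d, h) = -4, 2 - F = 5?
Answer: 872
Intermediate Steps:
F = -3 (F = 2 - 1*5 = 2 - 5 = -3)
K(w) = 2
c(T) = -6 - T (c(T) = -2 + (-4 - T) = -6 - T)
-109*c(K(-3)) = -109*(-6 - 1*2) = -109*(-6 - 2) = -109*(-8) = 872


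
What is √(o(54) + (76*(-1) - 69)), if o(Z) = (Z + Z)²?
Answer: √11519 ≈ 107.33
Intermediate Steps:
o(Z) = 4*Z² (o(Z) = (2*Z)² = 4*Z²)
√(o(54) + (76*(-1) - 69)) = √(4*54² + (76*(-1) - 69)) = √(4*2916 + (-76 - 69)) = √(11664 - 145) = √11519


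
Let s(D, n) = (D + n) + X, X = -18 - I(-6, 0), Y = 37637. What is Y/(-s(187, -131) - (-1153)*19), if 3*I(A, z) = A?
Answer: 37637/21867 ≈ 1.7212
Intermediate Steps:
I(A, z) = A/3
X = -16 (X = -18 - (-6)/3 = -18 - 1*(-2) = -18 + 2 = -16)
s(D, n) = -16 + D + n (s(D, n) = (D + n) - 16 = -16 + D + n)
Y/(-s(187, -131) - (-1153)*19) = 37637/(-(-16 + 187 - 131) - (-1153)*19) = 37637/(-1*40 - 1*(-21907)) = 37637/(-40 + 21907) = 37637/21867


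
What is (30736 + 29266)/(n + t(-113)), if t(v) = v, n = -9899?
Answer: -30001/5006 ≈ -5.9930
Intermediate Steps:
(30736 + 29266)/(n + t(-113)) = (30736 + 29266)/(-9899 - 113) = 60002/(-10012) = 60002*(-1/10012) = -30001/5006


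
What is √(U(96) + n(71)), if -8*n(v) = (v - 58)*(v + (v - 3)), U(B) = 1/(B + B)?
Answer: I*√130101/24 ≈ 15.029*I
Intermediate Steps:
U(B) = 1/(2*B)
n(v) = -(-58 + v)*(-3 + 2*v)/8 (n(v) = -(v - 58)*(v + (v - 3))/8 = -(-58 + v)*(v + (-3 + v))/8 = -(-58 + v)*(-3 + 2*v)/8)
√(U(96) + n(71)) = √((½)/96 + (-87/4 - ¼*71² + (119/8)*71)) = √((½)*(1/96) + (-87/4 - ¼*5041 + 8449/8)) = √(1/192 + (-87/4 - 5041/4 + 8449/8)) = √(1/192 - 1807/8) = √(-43367/192) = I*√130101/24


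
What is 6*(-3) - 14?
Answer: -32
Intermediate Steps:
6*(-3) - 14 = -18 - 14 = -32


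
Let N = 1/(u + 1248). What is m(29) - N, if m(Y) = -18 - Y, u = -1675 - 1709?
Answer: -100391/2136 ≈ -47.000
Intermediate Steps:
u = -3384
N = -1/2136 (N = 1/(-3384 + 1248) = 1/(-2136) = -1/2136 ≈ -0.00046816)
m(29) - N = (-18 - 1*29) - 1*(-1/2136) = (-18 - 29) + 1/2136 = -47 + 1/2136 = -100391/2136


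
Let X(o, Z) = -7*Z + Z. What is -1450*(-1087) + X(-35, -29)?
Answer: 1576324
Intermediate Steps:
X(o, Z) = -6*Z
-1450*(-1087) + X(-35, -29) = -1450*(-1087) - 6*(-29) = 1576150 + 174 = 1576324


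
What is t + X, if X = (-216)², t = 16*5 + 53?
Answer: 46789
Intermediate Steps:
t = 133 (t = 80 + 53 = 133)
X = 46656
t + X = 133 + 46656 = 46789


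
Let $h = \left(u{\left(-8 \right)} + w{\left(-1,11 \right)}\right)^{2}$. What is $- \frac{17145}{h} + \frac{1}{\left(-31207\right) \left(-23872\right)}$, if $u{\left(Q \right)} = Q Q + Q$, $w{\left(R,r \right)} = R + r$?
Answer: $- \frac{32253966469}{8194708544} \approx -3.936$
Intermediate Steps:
$u{\left(Q \right)} = Q + Q^{2}$ ($u{\left(Q \right)} = Q^{2} + Q = Q + Q^{2}$)
$h = 4356$ ($h = \left(- 8 \left(1 - 8\right) + \left(-1 + 11\right)\right)^{2} = \left(\left(-8\right) \left(-7\right) + 10\right)^{2} = \left(56 + 10\right)^{2} = 66^{2} = 4356$)
$- \frac{17145}{h} + \frac{1}{\left(-31207\right) \left(-23872\right)} = - \frac{17145}{4356} + \frac{1}{\left(-31207\right) \left(-23872\right)} = \left(-17145\right) \frac{1}{4356} - - \frac{1}{744973504} = - \frac{1905}{484} + \frac{1}{744973504} = - \frac{32253966469}{8194708544}$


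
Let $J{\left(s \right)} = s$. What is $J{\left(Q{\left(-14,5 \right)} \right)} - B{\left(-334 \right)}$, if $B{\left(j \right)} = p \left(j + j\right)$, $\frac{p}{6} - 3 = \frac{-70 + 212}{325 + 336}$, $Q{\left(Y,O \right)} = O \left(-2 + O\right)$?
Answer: $\frac{8526915}{661} \approx 12900.0$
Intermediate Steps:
$p = \frac{12750}{661}$ ($p = 18 + 6 \frac{-70 + 212}{325 + 336} = 18 + 6 \cdot \frac{142}{661} = 18 + \frac{852}{661} = \frac{12750}{661} \approx 19.289$)
$B{\left(j \right)} = \frac{25500 j}{661}$ ($B{\left(j \right)} = \frac{12750 \left(j + j\right)}{661} = \frac{12750 \cdot 2 j}{661} = \frac{25500 j}{661}$)
$J{\left(Q{\left(-14,5 \right)} \right)} - B{\left(-334 \right)} = 5 \left(-2 + 5\right) - \frac{25500}{661} \left(-334\right) = 5 \cdot 3 - - \frac{8517000}{661} = 15 + \frac{8517000}{661} = \frac{8526915}{661}$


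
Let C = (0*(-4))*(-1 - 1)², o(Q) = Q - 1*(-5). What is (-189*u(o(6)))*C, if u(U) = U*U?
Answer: 0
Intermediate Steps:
o(Q) = 5 + Q (o(Q) = Q + 5 = 5 + Q)
u(U) = U²
C = 0 (C = 0*(-2)² = 0*4 = 0)
(-189*u(o(6)))*C = -189*(5 + 6)²*0 = -189*11²*0 = -189*121*0 = -22869*0 = 0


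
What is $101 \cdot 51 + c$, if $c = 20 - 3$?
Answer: $5168$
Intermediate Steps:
$c = 17$ ($c = 20 - 3 = 17$)
$101 \cdot 51 + c = 101 \cdot 51 + 17 = 5151 + 17 = 5168$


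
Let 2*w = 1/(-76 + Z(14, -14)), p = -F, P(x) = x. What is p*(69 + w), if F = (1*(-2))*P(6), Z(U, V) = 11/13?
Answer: 808878/977 ≈ 827.92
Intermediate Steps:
Z(U, V) = 11/13 (Z(U, V) = 11*(1/13) = 11/13)
F = -12 (F = (1*(-2))*6 = -2*6 = -12)
p = 12 (p = -1*(-12) = 12)
w = -13/1954 (w = 1/(2*(-76 + 11/13)) = 1/(2*(-977/13)) = (1/2)*(-13/977) = -13/1954 ≈ -0.0066530)
p*(69 + w) = 12*(69 - 13/1954) = 12*(134813/1954) = 808878/977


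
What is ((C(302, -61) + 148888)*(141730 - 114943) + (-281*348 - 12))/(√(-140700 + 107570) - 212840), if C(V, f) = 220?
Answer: -85009534643664/4530089873 - 1997029098*I*√33130/22650449365 ≈ -18766.0 - 16.048*I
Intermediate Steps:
((C(302, -61) + 148888)*(141730 - 114943) + (-281*348 - 12))/(√(-140700 + 107570) - 212840) = ((220 + 148888)*(141730 - 114943) + (-281*348 - 12))/(√(-140700 + 107570) - 212840) = (149108*26787 + (-97788 - 12))/(√(-33130) - 212840) = (3994155996 - 97800)/(I*√33130 - 212840) = 3994058196/(-212840 + I*√33130)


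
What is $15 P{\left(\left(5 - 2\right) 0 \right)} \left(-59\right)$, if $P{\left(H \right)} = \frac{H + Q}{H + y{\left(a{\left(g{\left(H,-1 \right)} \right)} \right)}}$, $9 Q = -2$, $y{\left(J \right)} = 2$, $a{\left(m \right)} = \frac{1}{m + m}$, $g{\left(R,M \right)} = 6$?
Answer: $\frac{295}{3} \approx 98.333$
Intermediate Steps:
$a{\left(m \right)} = \frac{1}{2 m}$
$Q = - \frac{2}{9}$ ($Q = \frac{1}{9} \left(-2\right) = - \frac{2}{9} \approx -0.22222$)
$P{\left(H \right)} = \frac{- \frac{2}{9} + H}{2 + H}$ ($P{\left(H \right)} = \frac{H - \frac{2}{9}}{H + 2} = \frac{- \frac{2}{9} + H}{2 + H}$)
$15 P{\left(\left(5 - 2\right) 0 \right)} \left(-59\right) = 15 \frac{- \frac{2}{9} + \left(5 - 2\right) 0}{2 + \left(5 - 2\right) 0} \left(-59\right) = 15 \frac{- \frac{2}{9} + 3 \cdot 0}{2 + 3 \cdot 0} \left(-59\right) = 15 \frac{- \frac{2}{9} + 0}{2 + 0} \left(-59\right) = 15 \cdot \frac{1}{2} \left(- \frac{2}{9}\right) \left(-59\right) = 15 \left(- \frac{1}{9}\right) \left(-59\right) = \left(- \frac{5}{3}\right) \left(-59\right) = \frac{295}{3}$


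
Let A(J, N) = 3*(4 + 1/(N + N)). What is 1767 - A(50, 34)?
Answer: 119337/68 ≈ 1755.0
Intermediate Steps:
A(J, N) = 12 + 3/(2*N) (A(J, N) = 3*(4 + 1/(2*N)) = 12 + 3/(2*N))
1767 - A(50, 34) = 1767 - (12 + (3/2)/34) = 1767 - (12 + (3/2)*(1/34)) = 1767 - (12 + 3/68) = 1767 - 1*819/68 = 1767 - 819/68 = 119337/68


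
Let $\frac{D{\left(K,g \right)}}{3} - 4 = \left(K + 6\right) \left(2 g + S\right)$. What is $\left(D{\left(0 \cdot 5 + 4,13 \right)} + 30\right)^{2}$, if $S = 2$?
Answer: $777924$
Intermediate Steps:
$D{\left(K,g \right)} = 12 + 3 \left(2 + 2 g\right) \left(6 + K\right)$ ($D{\left(K,g \right)} = 12 + 3 \left(K + 6\right) \left(2 g + 2\right) = 12 + 3 \left(6 + K\right) \left(2 + 2 g\right) = 12 + 3 \left(2 + 2 g\right) \left(6 + K\right)$)
$\left(D{\left(0 \cdot 5 + 4,13 \right)} + 30\right)^{2} = \left(\left(48 + 6 \left(0 \cdot 5 + 4\right) + 36 \cdot 13 + 6 \left(0 \cdot 5 + 4\right) 13\right) + 30\right)^{2} = \left(\left(48 + 6 \left(0 + 4\right) + 468 + 6 \left(0 + 4\right) 13\right) + 30\right)^{2} = \left(\left(48 + 6 \cdot 4 + 468 + 6 \cdot 4 \cdot 13\right) + 30\right)^{2} = \left(\left(48 + 24 + 468 + 312\right) + 30\right)^{2} = \left(852 + 30\right)^{2} = 882^{2} = 777924$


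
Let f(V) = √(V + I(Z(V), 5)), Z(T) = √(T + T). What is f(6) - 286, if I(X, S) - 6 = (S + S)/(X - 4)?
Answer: -286 + √(19 - 12*√3)/√(2 - √3) ≈ -286.0 + 2.5807*I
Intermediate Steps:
Z(T) = √2*√T (Z(T) = √(2*T) = √2*√T)
I(X, S) = 6 + 2*S/(-4 + X) (I(X, S) = 6 + (S + S)/(X - 4) = 6 + (2*S)/(-4 + X) = 6 + 2*S/(-4 + X))
f(V) = √(V + 2*(-7 + 3*√2*√V)/(-4 + √2*√V)) (f(V) = √(V + 2*(-12 + 5 + 3*(√2*√V))/(-4 + √2*√V)) = √(V + 2*(-12 + 5 + 3*√2*√V)/(-4 + √2*√V)) = √(V + 2*(-7 + 3*√2*√V)/(-4 + √2*√V)))
f(6) - 286 = √((-14 + 6*(-4 + √2*√6) + 6*√2*√6)/(-4 + √2*√6)) - 286 = √((-14 + 6*(-4 + 2*√3) + 12*√3)/(-4 + 2*√3)) - 286 = √((-14 + (-24 + 12*√3) + 12*√3)/(-4 + 2*√3)) - 286 = √((-38 + 24*√3)/(-4 + 2*√3)) - 286 = √(-38 + 24*√3)*(I/√(4 - 2*√3)) - 286 = -286 + √(-38 + 24*√3)*(I/√(4 - 2*√3))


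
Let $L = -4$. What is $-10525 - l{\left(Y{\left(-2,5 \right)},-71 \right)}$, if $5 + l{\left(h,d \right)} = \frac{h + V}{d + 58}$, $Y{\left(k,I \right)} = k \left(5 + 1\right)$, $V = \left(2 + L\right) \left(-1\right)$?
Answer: $- \frac{136770}{13} \approx -10521.0$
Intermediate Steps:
$V = 2$ ($V = \left(2 - 4\right) \left(-1\right) = \left(-2\right) \left(-1\right) = 2$)
$Y{\left(k,I \right)} = 6 k$ ($Y{\left(k,I \right)} = k 6 = 6 k$)
$l{\left(h,d \right)} = -5 + \frac{2 + h}{58 + d}$ ($l{\left(h,d \right)} = -5 + \frac{h + 2}{d + 58} = -5 + \frac{2 + h}{58 + d}$)
$-10525 - l{\left(Y{\left(-2,5 \right)},-71 \right)} = -10525 - \frac{-288 + 6 \left(-2\right) - -355}{58 - 71} = -10525 - \frac{-288 - 12 + 355}{-13} = -10525 - \left(- \frac{1}{13}\right) 55 = -10525 - - \frac{55}{13} = -10525 + \frac{55}{13} = - \frac{136770}{13}$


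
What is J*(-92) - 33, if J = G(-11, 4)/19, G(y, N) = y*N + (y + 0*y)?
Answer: 4433/19 ≈ 233.32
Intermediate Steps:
G(y, N) = y + N*y (G(y, N) = N*y + (y + 0) = N*y + y = y + N*y)
J = -55/19 (J = -11*(1 + 4)/19 = -11*5*(1/19) = -55*1/19 = -55/19 ≈ -2.8947)
J*(-92) - 33 = -55/19*(-92) - 33 = 5060/19 - 33 = 4433/19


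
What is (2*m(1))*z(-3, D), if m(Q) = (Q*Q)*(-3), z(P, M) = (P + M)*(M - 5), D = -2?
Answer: -210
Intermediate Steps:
z(P, M) = (-5 + M)*(M + P) (z(P, M) = (M + P)*(-5 + M) = (-5 + M)*(M + P))
m(Q) = -3*Q² (m(Q) = Q²*(-3) = -3*Q²)
(2*m(1))*z(-3, D) = (2*(-3*1²))*((-2)² - 5*(-2) - 5*(-3) - 2*(-3)) = (2*(-3*1))*(4 + 10 + 15 + 6) = (2*(-3))*35 = -6*35 = -210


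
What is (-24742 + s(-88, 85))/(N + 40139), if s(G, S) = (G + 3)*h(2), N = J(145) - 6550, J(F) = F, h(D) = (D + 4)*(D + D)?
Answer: -13391/16867 ≈ -0.79392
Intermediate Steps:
h(D) = 2*D*(4 + D) (h(D) = (4 + D)*(2*D) = 2*D*(4 + D))
N = -6405 (N = 145 - 6550 = -6405)
s(G, S) = 72 + 24*G (s(G, S) = (G + 3)*(2*2*(4 + 2)) = (3 + G)*(2*2*6) = (3 + G)*24 = 72 + 24*G)
(-24742 + s(-88, 85))/(N + 40139) = (-24742 + (72 + 24*(-88)))/(-6405 + 40139) = (-24742 + (72 - 2112))/33734 = (-24742 - 2040)*(1/33734) = -26782*1/33734 = -13391/16867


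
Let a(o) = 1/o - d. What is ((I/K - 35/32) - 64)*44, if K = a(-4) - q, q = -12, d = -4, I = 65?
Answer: -1351999/504 ≈ -2682.5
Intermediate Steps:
a(o) = 4 + 1/o (a(o) = 1/o - 1*(-4) = 1/o + 4 = 4 + 1/o)
K = 63/4 (K = (4 + 1/(-4)) - 1*(-12) = (4 - 1/4) + 12 = 15/4 + 12 = 63/4 ≈ 15.750)
((I/K - 35/32) - 64)*44 = ((65/(63/4) - 35/32) - 64)*44 = ((65*(4/63) - 35*1/32) - 64)*44 = ((260/63 - 35/32) - 64)*44 = (6115/2016 - 64)*44 = -122909/2016*44 = -1351999/504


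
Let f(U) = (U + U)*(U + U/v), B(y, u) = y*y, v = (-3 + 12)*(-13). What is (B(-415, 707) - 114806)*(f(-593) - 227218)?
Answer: 3157933721978/117 ≈ 2.6991e+10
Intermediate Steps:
v = -117 (v = 9*(-13) = -117)
B(y, u) = y²
f(U) = 232*U²/117 (f(U) = (U + U)*(U + U/(-117)) = (2*U)*(U + U*(-1/117)) = (2*U)*(U - U/117) = (2*U)*(116*U/117) = 232*U²/117)
(B(-415, 707) - 114806)*(f(-593) - 227218) = ((-415)² - 114806)*((232/117)*(-593)² - 227218) = (172225 - 114806)*((232/117)*351649 - 227218) = 57419*(81582568/117 - 227218) = 57419*(54998062/117) = 3157933721978/117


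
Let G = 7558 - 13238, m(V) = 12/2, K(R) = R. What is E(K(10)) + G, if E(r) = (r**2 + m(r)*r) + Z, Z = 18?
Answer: -5502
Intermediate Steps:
m(V) = 6 (m(V) = 12*(1/2) = 6)
E(r) = 18 + r**2 + 6*r (E(r) = (r**2 + 6*r) + 18 = 18 + r**2 + 6*r)
G = -5680
E(K(10)) + G = (18 + 10**2 + 6*10) - 5680 = (18 + 100 + 60) - 5680 = 178 - 5680 = -5502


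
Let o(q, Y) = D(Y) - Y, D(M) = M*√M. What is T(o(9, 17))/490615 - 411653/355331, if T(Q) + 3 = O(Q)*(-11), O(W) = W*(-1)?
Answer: -40406129897/34866143713 + 187*√17/490615 ≈ -1.1573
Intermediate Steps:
O(W) = -W
D(M) = M^(3/2)
o(q, Y) = Y^(3/2) - Y
T(Q) = -3 + 11*Q (T(Q) = -3 - Q*(-11) = -3 + 11*Q)
T(o(9, 17))/490615 - 411653/355331 = (-3 + 11*(17^(3/2) - 1*17))/490615 - 411653/355331 = (-3 + 11*(17*√17 - 17))*(1/490615) - 411653*1/355331 = (-3 + 11*(-17 + 17*√17))*(1/490615) - 411653/355331 = (-3 + (-187 + 187*√17))*(1/490615) - 411653/355331 = (-190 + 187*√17)*(1/490615) - 411653/355331 = (-38/98123 + 187*√17/490615) - 411653/355331 = -40406129897/34866143713 + 187*√17/490615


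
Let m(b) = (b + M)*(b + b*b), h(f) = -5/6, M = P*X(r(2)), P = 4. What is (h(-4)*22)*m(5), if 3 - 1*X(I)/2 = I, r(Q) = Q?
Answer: -7150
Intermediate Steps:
X(I) = 6 - 2*I
M = 8 (M = 4*(6 - 2*2) = 4*(6 - 4) = 4*2 = 8)
h(f) = -5/6 (h(f) = -5*1/6 = -5/6)
m(b) = (8 + b)*(b + b**2) (m(b) = (b + 8)*(b + b*b) = (8 + b)*(b + b**2))
(h(-4)*22)*m(5) = (-5/6*22)*(5*(8 + 5**2 + 9*5)) = -275*(8 + 25 + 45)/3 = -275*78/3 = -55/3*390 = -7150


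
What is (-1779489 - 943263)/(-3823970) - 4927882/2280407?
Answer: -6317545105738/4360103977895 ≈ -1.4489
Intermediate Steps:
(-1779489 - 943263)/(-3823970) - 4927882/2280407 = -2722752*(-1/3823970) - 4927882*1/2280407 = 1361376/1911985 - 4927882/2280407 = -6317545105738/4360103977895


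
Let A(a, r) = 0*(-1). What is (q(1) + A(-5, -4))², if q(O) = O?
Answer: 1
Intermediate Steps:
A(a, r) = 0
(q(1) + A(-5, -4))² = (1 + 0)² = 1² = 1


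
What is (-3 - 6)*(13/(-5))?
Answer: 117/5 ≈ 23.400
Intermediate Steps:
(-3 - 6)*(13/(-5)) = -117*(-1)/5 = -9*(-13/5) = 117/5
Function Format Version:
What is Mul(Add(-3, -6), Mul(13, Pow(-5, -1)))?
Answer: Rational(117, 5) ≈ 23.400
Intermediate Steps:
Mul(Add(-3, -6), Mul(13, Pow(-5, -1))) = Mul(-9, Mul(13, Rational(-1, 5))) = Mul(-9, Rational(-13, 5)) = Rational(117, 5)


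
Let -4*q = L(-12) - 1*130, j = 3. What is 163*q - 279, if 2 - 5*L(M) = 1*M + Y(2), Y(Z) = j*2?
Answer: 49533/10 ≈ 4953.3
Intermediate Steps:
Y(Z) = 6 (Y(Z) = 3*2 = 6)
L(M) = -4/5 - M/5 (L(M) = 2/5 - (1*M + 6)/5 = 2/5 - (M + 6)/5 = 2/5 - (6 + M)/5 = 2/5 + (-6/5 - M/5) = -4/5 - M/5)
q = 321/10 (q = -((-4/5 - 1/5*(-12)) - 1*130)/4 = -((-4/5 + 12/5) - 130)/4 = -(8/5 - 130)/4 = -1/4*(-642/5) = 321/10 ≈ 32.100)
163*q - 279 = 163*(321/10) - 279 = 52323/10 - 279 = 49533/10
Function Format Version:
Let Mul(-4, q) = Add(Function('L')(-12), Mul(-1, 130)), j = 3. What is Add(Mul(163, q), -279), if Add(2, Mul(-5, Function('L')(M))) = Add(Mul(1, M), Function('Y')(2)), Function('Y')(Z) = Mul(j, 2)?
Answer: Rational(49533, 10) ≈ 4953.3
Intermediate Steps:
Function('Y')(Z) = 6 (Function('Y')(Z) = Mul(3, 2) = 6)
Function('L')(M) = Add(Rational(-4, 5), Mul(Rational(-1, 5), M)) (Function('L')(M) = Add(Rational(2, 5), Mul(Rational(-1, 5), Add(Mul(1, M), 6))) = Add(Rational(2, 5), Mul(Rational(-1, 5), Add(M, 6))) = Add(Rational(2, 5), Mul(Rational(-1, 5), Add(6, M))) = Add(Rational(2, 5), Add(Rational(-6, 5), Mul(Rational(-1, 5), M))) = Add(Rational(-4, 5), Mul(Rational(-1, 5), M)))
q = Rational(321, 10) (q = Mul(Rational(-1, 4), Add(Add(Rational(-4, 5), Mul(Rational(-1, 5), -12)), Mul(-1, 130))) = Mul(Rational(-1, 4), Add(Add(Rational(-4, 5), Rational(12, 5)), -130)) = Mul(Rational(-1, 4), Add(Rational(8, 5), -130)) = Mul(Rational(-1, 4), Rational(-642, 5)) = Rational(321, 10) ≈ 32.100)
Add(Mul(163, q), -279) = Add(Mul(163, Rational(321, 10)), -279) = Add(Rational(52323, 10), -279) = Rational(49533, 10)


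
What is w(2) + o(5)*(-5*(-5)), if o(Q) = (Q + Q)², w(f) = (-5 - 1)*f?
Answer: 2488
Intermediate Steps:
w(f) = -6*f
o(Q) = 4*Q² (o(Q) = (2*Q)² = 4*Q²)
w(2) + o(5)*(-5*(-5)) = -6*2 + (4*5²)*(-5*(-5)) = -12 + (4*25)*25 = -12 + 100*25 = -12 + 2500 = 2488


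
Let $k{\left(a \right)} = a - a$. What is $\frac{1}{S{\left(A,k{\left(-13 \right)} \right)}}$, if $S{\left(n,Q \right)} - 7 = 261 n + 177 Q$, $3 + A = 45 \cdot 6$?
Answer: $\frac{1}{69694} \approx 1.4348 \cdot 10^{-5}$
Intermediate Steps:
$k{\left(a \right)} = 0$
$A = 267$ ($A = -3 + 45 \cdot 6 = -3 + 270 = 267$)
$S{\left(n,Q \right)} = 7 + 177 Q + 261 n$ ($S{\left(n,Q \right)} = 7 + \left(261 n + 177 Q\right) = 7 + \left(177 Q + 261 n\right) = 7 + 177 Q + 261 n$)
$\frac{1}{S{\left(A,k{\left(-13 \right)} \right)}} = \frac{1}{7 + 177 \cdot 0 + 261 \cdot 267} = \frac{1}{7 + 0 + 69687} = \frac{1}{69694}$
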